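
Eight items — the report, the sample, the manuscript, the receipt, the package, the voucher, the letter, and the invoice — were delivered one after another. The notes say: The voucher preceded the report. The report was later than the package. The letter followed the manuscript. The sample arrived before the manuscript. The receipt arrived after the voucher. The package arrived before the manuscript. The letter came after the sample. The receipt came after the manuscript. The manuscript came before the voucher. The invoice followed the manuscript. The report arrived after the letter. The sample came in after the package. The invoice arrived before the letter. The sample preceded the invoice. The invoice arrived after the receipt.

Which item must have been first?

the package

The package has a chain of constraints placing it before every other item, so the package must be first.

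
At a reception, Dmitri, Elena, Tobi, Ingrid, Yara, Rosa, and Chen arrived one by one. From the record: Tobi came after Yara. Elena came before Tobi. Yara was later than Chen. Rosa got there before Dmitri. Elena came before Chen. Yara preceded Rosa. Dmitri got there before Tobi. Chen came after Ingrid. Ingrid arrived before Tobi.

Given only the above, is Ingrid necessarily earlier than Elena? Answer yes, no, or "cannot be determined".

cannot be determined

No chain of stated constraints runs from Ingrid to Elena, and none runs from Elena to Ingrid either.
So the relative order of Ingrid and Elena is not fixed by the given facts.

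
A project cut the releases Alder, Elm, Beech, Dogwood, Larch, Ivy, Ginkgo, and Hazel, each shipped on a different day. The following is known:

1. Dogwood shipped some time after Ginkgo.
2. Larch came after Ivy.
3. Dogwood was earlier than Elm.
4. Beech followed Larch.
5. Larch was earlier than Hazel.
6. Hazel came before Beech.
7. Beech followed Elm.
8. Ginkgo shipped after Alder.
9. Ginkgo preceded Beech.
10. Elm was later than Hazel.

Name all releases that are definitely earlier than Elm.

Alder, Dogwood, Ginkgo, Hazel, Ivy, Larch

Directly stated before Elm: Dogwood and Hazel.
Alder reaches Elm via Alder → Ginkgo → Dogwood → Elm.
Ginkgo reaches Elm via Ginkgo → Dogwood → Elm.
Ivy reaches Elm via Ivy → Larch → Hazel → Elm.
Likewise Larch reaches Elm by chaining the stated constraints.
No chain forces Beech ahead of Elm.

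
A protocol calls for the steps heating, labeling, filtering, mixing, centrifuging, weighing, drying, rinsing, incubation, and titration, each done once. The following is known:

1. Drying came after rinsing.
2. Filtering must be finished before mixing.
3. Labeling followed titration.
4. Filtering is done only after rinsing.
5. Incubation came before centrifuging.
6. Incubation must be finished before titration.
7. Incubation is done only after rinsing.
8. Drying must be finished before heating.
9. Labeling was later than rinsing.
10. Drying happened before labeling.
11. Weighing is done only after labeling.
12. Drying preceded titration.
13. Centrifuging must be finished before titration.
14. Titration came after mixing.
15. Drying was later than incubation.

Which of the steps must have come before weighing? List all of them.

centrifuging, drying, filtering, incubation, labeling, mixing, rinsing, titration

Directly stated before weighing: labeling.
Centrifuging reaches weighing via centrifuging → titration → labeling → weighing.
Drying reaches weighing via drying → labeling → weighing.
Filtering reaches weighing via filtering → mixing → titration → labeling → weighing.
Likewise incubation, mixing, rinsing, and titration each reach weighing by chaining the stated constraints.
No chain forces heating ahead of weighing.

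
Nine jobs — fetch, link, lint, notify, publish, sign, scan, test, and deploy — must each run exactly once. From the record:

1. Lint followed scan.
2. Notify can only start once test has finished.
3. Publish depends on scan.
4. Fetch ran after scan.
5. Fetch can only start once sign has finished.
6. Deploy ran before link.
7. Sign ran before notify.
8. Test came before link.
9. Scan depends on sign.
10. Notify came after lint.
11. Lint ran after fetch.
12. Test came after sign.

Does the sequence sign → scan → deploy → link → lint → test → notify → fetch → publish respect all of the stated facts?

The constraints require test before link, but in the proposed sequence link appears ahead of test. That one violation is enough.

no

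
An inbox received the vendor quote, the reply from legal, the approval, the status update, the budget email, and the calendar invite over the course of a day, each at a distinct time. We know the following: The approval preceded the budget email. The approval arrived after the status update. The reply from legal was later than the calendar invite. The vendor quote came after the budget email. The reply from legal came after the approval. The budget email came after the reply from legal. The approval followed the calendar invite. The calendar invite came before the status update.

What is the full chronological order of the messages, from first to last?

the calendar invite, the status update, the approval, the reply from legal, the budget email, the vendor quote

The constraints fix every adjacent pair, so only one ordering works:
the calendar invite → the status update → the approval → the reply from legal → the budget email → the vendor quote.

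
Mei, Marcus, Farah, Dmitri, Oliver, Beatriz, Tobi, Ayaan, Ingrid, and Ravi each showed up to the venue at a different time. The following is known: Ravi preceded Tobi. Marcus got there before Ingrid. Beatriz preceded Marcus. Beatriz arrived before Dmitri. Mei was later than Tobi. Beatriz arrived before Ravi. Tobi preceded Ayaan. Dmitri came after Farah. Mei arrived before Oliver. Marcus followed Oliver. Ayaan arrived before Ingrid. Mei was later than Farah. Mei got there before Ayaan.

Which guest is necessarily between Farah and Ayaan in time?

Tracing the constraints gives Farah → Mei → Ayaan, so Mei sits after Farah and before Ayaan.
No other guest is forced both after Farah and before Ayaan.

Mei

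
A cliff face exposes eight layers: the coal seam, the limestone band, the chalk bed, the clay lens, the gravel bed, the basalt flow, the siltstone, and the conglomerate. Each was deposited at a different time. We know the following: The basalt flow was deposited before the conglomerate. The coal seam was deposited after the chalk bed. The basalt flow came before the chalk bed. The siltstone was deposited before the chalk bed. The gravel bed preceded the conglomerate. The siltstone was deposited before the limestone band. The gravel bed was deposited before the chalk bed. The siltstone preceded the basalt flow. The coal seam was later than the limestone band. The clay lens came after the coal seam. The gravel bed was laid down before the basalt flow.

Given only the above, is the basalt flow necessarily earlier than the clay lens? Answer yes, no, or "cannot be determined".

Chain the constraints: the basalt flow → the chalk bed → the coal seam → the clay lens. Each link is directly stated, so the basalt flow comes before the clay lens.

yes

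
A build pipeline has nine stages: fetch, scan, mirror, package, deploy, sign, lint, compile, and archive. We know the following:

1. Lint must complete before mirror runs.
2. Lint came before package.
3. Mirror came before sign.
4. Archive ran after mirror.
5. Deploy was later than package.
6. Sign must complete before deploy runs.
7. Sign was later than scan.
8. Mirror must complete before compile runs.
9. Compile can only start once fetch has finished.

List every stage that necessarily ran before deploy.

lint, mirror, package, scan, sign

Directly stated before deploy: package and sign.
Lint reaches deploy via lint → package → deploy.
Mirror reaches deploy via mirror → sign → deploy.
Scan reaches deploy via scan → sign → deploy.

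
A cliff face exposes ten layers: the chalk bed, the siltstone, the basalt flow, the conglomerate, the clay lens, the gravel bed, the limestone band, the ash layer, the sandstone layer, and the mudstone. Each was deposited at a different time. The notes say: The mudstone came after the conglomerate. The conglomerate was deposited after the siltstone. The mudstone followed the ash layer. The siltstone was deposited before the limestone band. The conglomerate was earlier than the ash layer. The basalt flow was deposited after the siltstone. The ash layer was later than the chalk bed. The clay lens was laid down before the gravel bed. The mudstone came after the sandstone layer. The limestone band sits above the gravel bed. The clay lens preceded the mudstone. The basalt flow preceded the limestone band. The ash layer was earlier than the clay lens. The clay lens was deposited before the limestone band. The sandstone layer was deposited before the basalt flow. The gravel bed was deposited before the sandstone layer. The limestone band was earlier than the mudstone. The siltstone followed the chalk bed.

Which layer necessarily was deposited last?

the mudstone

Every other layer has a chain of constraints placing it before the mudstone, so the mudstone is last.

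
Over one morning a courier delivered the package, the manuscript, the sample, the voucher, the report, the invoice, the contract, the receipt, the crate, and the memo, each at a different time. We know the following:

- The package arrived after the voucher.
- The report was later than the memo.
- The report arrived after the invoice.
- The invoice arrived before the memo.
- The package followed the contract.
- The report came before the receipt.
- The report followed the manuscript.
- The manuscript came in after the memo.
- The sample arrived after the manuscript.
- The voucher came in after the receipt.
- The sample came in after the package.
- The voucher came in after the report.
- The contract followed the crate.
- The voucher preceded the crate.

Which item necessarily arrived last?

Every other item has a chain of constraints placing it before the sample, so the sample is last.

the sample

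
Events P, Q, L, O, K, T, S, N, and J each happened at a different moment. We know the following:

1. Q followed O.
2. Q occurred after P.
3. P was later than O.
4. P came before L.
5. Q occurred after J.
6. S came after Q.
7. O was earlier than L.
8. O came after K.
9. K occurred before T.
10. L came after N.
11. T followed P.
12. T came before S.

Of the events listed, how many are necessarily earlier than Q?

4

Directly stated before Q: J, O, and P.
K reaches Q via K → O → Q.
That's J, K, O, and P — 4 in all.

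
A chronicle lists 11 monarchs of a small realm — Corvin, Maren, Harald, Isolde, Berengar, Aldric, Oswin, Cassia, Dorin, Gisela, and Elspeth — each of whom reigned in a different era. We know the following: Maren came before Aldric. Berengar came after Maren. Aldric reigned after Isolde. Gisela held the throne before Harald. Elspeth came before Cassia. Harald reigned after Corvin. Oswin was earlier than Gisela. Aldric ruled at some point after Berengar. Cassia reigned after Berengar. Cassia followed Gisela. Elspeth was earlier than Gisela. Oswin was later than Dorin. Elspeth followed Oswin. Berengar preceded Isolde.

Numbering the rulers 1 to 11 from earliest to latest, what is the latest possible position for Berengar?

8

Berengar must come before Aldric, Cassia, and Isolde — 3 rulers forced after them.
Everything else can be placed before Berengar in some valid order, so Berengar can sit as late as position 11 − 3 = 8.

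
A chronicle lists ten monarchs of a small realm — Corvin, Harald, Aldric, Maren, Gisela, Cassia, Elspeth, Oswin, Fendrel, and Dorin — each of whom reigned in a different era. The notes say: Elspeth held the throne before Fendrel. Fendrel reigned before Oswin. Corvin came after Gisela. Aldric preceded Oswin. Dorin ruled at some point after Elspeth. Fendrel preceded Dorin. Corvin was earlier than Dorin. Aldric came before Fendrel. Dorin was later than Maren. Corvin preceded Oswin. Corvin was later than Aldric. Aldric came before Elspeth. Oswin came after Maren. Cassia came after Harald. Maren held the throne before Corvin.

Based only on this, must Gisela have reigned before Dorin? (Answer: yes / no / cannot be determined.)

yes

Chain the constraints: Gisela → Corvin → Dorin. Each link is directly stated, so Gisela comes before Dorin.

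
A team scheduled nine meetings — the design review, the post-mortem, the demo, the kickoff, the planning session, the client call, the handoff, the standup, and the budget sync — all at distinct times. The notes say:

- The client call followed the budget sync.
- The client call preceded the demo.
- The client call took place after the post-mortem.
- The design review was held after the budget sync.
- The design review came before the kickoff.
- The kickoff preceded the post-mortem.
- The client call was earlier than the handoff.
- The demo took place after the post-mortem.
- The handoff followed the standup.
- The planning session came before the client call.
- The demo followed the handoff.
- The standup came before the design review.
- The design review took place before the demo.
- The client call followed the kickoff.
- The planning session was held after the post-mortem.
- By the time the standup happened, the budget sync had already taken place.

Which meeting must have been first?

The budget sync has a chain of constraints placing it before every other meeting, so the budget sync must be first.

the budget sync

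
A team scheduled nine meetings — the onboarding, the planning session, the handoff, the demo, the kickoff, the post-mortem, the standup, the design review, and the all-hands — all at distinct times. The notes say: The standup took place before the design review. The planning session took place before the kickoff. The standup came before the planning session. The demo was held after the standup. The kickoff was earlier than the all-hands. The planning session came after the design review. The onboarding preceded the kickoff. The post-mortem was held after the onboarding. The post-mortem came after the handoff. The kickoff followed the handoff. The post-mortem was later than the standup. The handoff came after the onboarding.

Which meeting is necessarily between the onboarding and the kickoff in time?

the handoff

Tracing the constraints gives the onboarding → the handoff → the kickoff, so the handoff sits after the onboarding and before the kickoff.
No other meeting is forced both after the onboarding and before the kickoff.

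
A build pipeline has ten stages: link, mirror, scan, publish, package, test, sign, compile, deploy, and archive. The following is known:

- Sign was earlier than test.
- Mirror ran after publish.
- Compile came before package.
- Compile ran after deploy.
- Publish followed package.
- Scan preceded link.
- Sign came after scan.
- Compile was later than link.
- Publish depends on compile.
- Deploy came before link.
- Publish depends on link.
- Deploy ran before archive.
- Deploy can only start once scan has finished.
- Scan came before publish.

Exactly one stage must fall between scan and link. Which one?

Tracing the constraints gives scan → deploy → link, so deploy sits after scan and before link.
No other stage is forced both after scan and before link.

deploy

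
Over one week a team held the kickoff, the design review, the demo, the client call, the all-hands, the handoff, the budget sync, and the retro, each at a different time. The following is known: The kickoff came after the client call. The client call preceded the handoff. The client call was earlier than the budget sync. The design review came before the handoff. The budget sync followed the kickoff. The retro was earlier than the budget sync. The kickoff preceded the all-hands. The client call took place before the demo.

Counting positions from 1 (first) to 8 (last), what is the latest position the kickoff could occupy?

6

The kickoff must come before the all-hands and the budget sync — 2 meetings forced after it.
Everything else can be placed before the kickoff in some valid order, so the kickoff can sit as late as position 8 − 2 = 6.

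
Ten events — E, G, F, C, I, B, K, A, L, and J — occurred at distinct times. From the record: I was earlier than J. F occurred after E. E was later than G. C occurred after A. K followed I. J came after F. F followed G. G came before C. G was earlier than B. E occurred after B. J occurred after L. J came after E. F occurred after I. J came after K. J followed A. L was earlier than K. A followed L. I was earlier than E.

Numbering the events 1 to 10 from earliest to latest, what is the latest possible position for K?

9

K must come before J — 1 event forced after it.
Everything else can be placed before K in some valid order, so K can sit as late as position 10 − 1 = 9.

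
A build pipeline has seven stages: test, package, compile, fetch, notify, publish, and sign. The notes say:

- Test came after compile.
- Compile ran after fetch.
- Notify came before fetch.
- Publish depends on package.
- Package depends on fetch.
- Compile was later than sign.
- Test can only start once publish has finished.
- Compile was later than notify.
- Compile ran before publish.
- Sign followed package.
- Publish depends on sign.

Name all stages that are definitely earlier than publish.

Directly stated before publish: compile, package, and sign.
Fetch reaches publish via fetch → compile → publish.
Notify reaches publish via notify → compile → publish.
No chain forces test ahead of publish.

compile, fetch, notify, package, sign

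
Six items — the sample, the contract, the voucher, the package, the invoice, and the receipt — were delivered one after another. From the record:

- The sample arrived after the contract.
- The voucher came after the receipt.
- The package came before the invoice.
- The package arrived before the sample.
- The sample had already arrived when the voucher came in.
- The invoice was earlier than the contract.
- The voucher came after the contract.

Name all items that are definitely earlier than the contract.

Directly stated before the contract: the invoice.
The package reaches the contract via the package → the invoice → the contract.
No chain forces the receipt (or any of the others) ahead of the contract.

the invoice, the package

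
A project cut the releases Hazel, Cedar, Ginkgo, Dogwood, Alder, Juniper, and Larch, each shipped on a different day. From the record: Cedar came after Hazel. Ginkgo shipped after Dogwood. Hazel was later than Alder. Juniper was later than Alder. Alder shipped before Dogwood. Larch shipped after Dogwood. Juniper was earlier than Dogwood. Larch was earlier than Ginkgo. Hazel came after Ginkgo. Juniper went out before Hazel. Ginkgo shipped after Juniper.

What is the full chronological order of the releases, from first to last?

The constraints fix every adjacent pair, so only one ordering works:
Alder → Juniper → Dogwood → Larch → Ginkgo → Hazel → Cedar.

Alder, Juniper, Dogwood, Larch, Ginkgo, Hazel, Cedar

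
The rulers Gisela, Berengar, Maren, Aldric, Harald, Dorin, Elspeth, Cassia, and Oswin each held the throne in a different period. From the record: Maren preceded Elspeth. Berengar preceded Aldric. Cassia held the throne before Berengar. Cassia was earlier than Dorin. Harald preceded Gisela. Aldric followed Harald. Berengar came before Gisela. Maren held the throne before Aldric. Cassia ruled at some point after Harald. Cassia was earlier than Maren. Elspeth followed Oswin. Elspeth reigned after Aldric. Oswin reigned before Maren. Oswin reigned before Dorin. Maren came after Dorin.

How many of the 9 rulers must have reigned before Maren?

Directly stated before Maren: Cassia, Dorin, and Oswin.
Harald reaches Maren via Harald → Cassia → Maren.
No chain forces Berengar (or any of the others) ahead of Maren.
That's Cassia, Dorin, Harald, and Oswin — 4 in all.

4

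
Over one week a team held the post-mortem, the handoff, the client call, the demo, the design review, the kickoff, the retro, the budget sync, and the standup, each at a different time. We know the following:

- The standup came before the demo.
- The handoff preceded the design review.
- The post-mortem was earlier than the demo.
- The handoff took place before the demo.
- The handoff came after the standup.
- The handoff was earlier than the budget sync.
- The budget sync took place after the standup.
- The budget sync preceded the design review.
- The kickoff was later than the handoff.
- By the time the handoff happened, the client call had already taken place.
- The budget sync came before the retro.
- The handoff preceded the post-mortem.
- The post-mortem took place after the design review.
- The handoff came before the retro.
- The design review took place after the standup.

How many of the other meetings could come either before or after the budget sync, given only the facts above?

1

Forced before the budget sync: the client call, the handoff, and the standup; forced after the budget sync: the demo, the design review, the post-mortem, and the retro.
That leaves the kickoff with no forced order relative to the budget sync — 1.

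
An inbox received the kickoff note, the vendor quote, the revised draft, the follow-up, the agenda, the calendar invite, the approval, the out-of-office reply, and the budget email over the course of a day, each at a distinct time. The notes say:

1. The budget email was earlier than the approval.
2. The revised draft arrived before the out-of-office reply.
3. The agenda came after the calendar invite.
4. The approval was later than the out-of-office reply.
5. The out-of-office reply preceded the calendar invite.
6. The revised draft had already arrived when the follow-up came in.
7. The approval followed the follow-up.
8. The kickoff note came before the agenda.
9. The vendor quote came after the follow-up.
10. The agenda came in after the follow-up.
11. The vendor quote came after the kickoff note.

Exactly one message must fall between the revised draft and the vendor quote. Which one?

Tracing the constraints gives the revised draft → the follow-up → the vendor quote, so the follow-up sits after the revised draft and before the vendor quote.
No other message is forced both after the revised draft and before the vendor quote.

the follow-up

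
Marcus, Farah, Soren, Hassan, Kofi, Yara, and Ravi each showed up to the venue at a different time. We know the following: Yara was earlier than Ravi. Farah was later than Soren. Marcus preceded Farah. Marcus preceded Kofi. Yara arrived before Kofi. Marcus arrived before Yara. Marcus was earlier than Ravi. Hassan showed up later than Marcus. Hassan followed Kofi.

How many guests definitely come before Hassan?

Directly stated before Hassan: Kofi and Marcus.
Yara reaches Hassan via Yara → Kofi → Hassan.
No chain forces Ravi (or any of the others) ahead of Hassan.
That's Kofi, Marcus, and Yara — 3 in all.

3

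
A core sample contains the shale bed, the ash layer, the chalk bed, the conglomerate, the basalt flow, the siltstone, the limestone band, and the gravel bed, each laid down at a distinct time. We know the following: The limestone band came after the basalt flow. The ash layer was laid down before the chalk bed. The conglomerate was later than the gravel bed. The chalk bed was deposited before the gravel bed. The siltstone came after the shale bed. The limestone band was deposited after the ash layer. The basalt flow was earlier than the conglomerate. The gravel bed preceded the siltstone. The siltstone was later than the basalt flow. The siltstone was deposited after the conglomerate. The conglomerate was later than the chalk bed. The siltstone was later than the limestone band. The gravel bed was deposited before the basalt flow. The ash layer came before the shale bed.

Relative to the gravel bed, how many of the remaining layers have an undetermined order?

Forced before the gravel bed: the ash layer and the chalk bed; forced after the gravel bed: the basalt flow, the conglomerate, the limestone band, and the siltstone.
That leaves the shale bed with no forced order relative to the gravel bed — 1.

1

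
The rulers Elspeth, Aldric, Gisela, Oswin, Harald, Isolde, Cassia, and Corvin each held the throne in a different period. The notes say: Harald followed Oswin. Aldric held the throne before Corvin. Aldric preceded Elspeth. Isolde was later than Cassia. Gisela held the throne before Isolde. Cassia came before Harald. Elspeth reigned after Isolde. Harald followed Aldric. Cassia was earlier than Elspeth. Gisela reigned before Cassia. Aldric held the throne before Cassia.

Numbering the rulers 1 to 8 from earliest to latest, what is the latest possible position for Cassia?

Cassia must come before Elspeth, Harald, and Isolde — 3 rulers forced after them.
Everything else can be placed before Cassia in some valid order, so Cassia can sit as late as position 8 − 3 = 5.

5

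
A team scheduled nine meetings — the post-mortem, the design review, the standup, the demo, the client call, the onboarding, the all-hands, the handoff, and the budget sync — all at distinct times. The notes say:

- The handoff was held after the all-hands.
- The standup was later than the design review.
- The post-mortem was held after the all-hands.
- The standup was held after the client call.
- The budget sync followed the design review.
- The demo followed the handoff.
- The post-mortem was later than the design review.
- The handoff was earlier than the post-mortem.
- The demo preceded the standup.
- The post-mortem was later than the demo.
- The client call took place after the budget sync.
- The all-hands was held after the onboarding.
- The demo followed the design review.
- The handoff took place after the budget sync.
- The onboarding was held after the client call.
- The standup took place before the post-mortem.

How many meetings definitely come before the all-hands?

Directly stated before the all-hands: the onboarding.
The budget sync reaches the all-hands via the budget sync → the client call → the onboarding → the all-hands.
The client call reaches the all-hands via the client call → the onboarding → the all-hands.
The design review reaches the all-hands via the design review → the budget sync → the client call → the onboarding → the all-hands.
No chain forces the standup (or any of the others) ahead of the all-hands.
That's the budget sync, the client call, the design review, and the onboarding — 4 in all.

4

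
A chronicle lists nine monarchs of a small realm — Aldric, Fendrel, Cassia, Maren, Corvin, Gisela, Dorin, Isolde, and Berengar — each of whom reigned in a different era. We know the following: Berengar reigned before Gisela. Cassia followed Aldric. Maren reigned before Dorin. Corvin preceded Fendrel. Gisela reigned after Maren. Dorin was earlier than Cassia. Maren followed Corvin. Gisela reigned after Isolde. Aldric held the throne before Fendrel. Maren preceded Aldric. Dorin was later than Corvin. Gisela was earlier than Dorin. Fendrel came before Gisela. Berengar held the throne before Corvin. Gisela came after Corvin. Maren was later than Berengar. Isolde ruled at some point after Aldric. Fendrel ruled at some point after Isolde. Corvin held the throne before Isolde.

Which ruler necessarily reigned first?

Berengar

Berengar has a chain of constraints placing them before every other ruler, so Berengar must be first.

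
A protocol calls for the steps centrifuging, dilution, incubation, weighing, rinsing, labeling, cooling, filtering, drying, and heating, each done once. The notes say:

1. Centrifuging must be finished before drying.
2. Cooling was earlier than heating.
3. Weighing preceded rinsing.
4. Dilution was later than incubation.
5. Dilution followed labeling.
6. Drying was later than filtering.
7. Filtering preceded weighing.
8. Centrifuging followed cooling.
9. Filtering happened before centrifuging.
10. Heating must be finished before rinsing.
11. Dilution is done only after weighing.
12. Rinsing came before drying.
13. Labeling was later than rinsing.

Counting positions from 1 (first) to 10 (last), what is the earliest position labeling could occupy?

6

Cooling, filtering, heating, rinsing, and weighing must all come before labeling — 5 forced predecessors.
Nothing else is forced ahead of labeling, so its earliest slot is position 5 + 1 = 6.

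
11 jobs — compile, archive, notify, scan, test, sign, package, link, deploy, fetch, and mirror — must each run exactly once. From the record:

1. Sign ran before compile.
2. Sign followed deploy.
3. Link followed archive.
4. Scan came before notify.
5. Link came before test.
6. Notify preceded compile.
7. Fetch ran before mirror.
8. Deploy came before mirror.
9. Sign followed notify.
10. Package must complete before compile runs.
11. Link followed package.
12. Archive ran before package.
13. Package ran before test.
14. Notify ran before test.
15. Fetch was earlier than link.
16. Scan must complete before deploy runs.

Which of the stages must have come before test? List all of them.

archive, fetch, link, notify, package, scan

Directly stated before test: link, notify, and package.
Archive reaches test via archive → link → test.
Fetch reaches test via fetch → link → test.
Scan reaches test via scan → notify → test.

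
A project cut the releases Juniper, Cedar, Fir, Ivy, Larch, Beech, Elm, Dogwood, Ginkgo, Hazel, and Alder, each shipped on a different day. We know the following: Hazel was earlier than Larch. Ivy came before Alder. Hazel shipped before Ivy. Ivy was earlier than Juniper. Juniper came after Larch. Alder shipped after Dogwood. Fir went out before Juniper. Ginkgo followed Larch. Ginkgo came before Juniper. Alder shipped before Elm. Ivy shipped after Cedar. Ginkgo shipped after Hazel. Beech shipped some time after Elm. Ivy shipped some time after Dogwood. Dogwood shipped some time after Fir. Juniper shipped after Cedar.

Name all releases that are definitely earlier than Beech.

Directly stated before Beech: Elm.
Alder reaches Beech via Alder → Elm → Beech.
Cedar reaches Beech via Cedar → Ivy → Alder → Elm → Beech.
Dogwood reaches Beech via Dogwood → Alder → Elm → Beech.
Likewise Fir, Hazel, and Ivy each reach Beech by chaining the stated constraints.
No chain forces Juniper (or any of the others) ahead of Beech.

Alder, Cedar, Dogwood, Elm, Fir, Hazel, Ivy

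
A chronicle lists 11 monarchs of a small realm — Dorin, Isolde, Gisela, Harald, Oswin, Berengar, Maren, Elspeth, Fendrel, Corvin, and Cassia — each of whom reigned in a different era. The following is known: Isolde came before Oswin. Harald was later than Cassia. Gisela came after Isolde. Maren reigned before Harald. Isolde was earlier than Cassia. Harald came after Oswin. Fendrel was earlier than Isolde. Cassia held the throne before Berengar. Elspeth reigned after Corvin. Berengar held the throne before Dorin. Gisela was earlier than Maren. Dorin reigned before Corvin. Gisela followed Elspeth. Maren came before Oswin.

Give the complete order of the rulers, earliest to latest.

The constraints fix every adjacent pair, so only one ordering works:
Fendrel → Isolde → Cassia → Berengar → Dorin → Corvin → Elspeth → Gisela → Maren → Oswin → Harald.

Fendrel, Isolde, Cassia, Berengar, Dorin, Corvin, Elspeth, Gisela, Maren, Oswin, Harald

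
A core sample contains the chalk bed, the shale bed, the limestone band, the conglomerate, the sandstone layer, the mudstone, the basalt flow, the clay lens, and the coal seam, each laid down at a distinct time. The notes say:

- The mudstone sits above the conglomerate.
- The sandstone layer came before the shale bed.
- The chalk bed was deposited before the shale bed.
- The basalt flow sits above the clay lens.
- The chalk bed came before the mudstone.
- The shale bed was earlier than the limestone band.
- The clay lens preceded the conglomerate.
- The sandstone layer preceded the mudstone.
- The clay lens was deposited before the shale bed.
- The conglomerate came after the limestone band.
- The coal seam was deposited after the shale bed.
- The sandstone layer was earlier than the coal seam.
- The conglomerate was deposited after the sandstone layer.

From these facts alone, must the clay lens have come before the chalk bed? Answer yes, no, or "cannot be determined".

No chain of stated constraints runs from the clay lens to the chalk bed, and none runs from the chalk bed to the clay lens either.
So the relative order of the clay lens and the chalk bed is not fixed by the given facts.

cannot be determined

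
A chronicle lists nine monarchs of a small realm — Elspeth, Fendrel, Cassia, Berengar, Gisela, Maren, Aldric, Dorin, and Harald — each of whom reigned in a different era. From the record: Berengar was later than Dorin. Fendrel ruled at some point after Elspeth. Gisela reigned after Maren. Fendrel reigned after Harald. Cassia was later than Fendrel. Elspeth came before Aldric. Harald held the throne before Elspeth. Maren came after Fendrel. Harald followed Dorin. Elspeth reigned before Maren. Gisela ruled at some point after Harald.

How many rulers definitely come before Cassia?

Directly stated before Cassia: Fendrel.
Dorin reaches Cassia via Dorin → Harald → Fendrel → Cassia.
Elspeth reaches Cassia via Elspeth → Fendrel → Cassia.
Harald reaches Cassia via Harald → Fendrel → Cassia.
No chain forces Berengar (or any of the others) ahead of Cassia.
That's Dorin, Elspeth, Fendrel, and Harald — 4 in all.

4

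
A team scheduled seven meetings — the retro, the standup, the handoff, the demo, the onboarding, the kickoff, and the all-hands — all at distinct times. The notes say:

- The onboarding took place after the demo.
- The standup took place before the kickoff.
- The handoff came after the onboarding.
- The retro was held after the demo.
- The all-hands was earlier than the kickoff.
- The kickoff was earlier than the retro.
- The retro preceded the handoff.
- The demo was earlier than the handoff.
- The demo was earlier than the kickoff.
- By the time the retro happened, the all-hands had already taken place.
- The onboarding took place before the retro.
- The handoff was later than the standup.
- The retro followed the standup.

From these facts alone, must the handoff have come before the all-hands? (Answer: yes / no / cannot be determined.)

Tracing the constraints gives the all-hands → the retro → the handoff, so the all-hands must come before the handoff.
That means the handoff cannot be before the all-hands.

no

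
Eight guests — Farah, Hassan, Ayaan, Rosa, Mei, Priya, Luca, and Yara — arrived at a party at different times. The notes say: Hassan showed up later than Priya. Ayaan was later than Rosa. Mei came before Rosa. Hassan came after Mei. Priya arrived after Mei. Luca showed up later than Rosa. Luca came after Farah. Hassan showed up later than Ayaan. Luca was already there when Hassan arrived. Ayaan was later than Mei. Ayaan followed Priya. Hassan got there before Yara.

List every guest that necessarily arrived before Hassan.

Directly stated before Hassan: Ayaan, Luca, Mei, and Priya.
Farah reaches Hassan via Farah → Luca → Hassan.
Rosa reaches Hassan via Rosa → Ayaan → Hassan.

Ayaan, Farah, Luca, Mei, Priya, Rosa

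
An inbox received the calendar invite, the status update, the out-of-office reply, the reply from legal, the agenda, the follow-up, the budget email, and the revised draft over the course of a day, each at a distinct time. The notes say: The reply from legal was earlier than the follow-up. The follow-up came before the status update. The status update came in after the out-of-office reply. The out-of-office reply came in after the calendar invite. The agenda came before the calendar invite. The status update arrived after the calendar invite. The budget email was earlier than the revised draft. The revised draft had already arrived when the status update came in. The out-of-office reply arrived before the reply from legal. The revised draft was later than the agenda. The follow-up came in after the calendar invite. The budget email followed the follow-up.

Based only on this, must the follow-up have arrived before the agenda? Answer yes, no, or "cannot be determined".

Tracing the constraints gives the agenda → the calendar invite → the follow-up, so the agenda must come before the follow-up.
That means the follow-up cannot be before the agenda.

no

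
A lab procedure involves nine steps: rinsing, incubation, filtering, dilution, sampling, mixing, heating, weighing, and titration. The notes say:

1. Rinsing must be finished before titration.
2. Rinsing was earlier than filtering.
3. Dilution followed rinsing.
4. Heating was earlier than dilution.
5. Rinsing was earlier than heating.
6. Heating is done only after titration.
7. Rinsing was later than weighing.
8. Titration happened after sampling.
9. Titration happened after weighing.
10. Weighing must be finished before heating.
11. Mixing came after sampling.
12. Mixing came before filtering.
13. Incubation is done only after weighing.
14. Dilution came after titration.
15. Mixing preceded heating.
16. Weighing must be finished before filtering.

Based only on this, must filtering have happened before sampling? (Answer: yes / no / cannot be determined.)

no

Tracing the constraints gives sampling → mixing → filtering, so sampling must come before filtering.
That means filtering cannot be before sampling.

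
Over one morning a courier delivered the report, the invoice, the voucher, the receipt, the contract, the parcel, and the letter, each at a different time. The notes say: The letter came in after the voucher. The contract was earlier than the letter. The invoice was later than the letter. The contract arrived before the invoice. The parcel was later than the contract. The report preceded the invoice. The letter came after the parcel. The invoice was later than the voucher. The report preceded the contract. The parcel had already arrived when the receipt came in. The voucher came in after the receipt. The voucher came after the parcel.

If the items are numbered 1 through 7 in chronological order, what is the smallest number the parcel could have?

3

The contract and the report must both come before the parcel — 2 forced predecessors.
Nothing else is forced ahead of the parcel, so its earliest slot is position 2 + 1 = 3.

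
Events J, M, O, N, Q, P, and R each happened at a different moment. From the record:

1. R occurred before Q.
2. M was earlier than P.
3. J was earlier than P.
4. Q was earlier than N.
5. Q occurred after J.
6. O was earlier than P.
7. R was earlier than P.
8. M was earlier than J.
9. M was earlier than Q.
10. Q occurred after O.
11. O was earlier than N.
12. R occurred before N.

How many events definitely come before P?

4

Directly stated before P: J, M, O, and R.
No chain forces Q (or any of the others) ahead of P.
That's J, M, O, and R — 4 in all.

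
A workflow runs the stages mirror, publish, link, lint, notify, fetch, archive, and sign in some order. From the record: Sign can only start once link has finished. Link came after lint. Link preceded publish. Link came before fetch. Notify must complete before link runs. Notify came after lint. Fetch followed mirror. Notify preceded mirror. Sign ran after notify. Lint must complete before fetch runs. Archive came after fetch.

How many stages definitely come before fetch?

Directly stated before fetch: link, lint, and mirror.
Notify reaches fetch via notify → mirror → fetch.
That's link, lint, mirror, and notify — 4 in all.

4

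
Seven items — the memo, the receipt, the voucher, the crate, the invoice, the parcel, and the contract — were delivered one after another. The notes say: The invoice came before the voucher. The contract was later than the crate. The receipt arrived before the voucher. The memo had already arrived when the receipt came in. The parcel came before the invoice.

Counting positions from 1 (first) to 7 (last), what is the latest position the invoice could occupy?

The invoice must come before the voucher — 1 item forced after it.
Everything else can be placed before the invoice in some valid order, so the invoice can sit as late as position 7 − 1 = 6.

6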